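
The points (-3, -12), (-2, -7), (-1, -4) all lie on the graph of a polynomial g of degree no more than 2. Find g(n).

g(n) = -n^2 - 3

Using the Lagrange interpolation formula with nodes -3, -2, -1:
  L_0(n) = (n + 2)(n + 1) / 2
  L_1(n) = (n + 3)(n + 1) / -1
  L_2(n) = (n + 3)(n + 2) / 2
Then g(n) = -12·L_0(n) - 7·L_1(n) - 4·L_2(n).
Expanding and collecting terms gives g(n) = -n^2 - 3.
Check: g(-3) = -12. ✓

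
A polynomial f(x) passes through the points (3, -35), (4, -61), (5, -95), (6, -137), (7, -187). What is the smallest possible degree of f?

2

Forward differences of the values at x = 3, 4, 5, 6, 7:
  f  : -35  -61  -95  -137  -187
  Δ  : -26  -34  -42  -50
  Δ^2: -8  -8  -8
  Δ^3: 0  0
  Δ^4: 0
The second differences are constant (-8) and nonzero, while all higher differences vanish, so the minimal degree is 2.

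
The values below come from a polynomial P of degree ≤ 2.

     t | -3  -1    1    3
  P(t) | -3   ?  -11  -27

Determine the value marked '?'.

The 3 known points determine the degree-2 polynomial uniquely.
Write P(t) = at^2 + bt + c. Substituting each data point gives a linear system:
  9a - 3b + c = -3
  a + b + c = -11
  9a + 3b + c = -27
Solving the system yields a = -1, b = -4, c = -6.
So P(t) = -t^2 - 4t - 6.
Then P(-1) = -3.

-3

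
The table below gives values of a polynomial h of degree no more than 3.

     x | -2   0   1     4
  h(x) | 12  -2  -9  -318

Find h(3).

Using the Lagrange interpolation formula with nodes -2, 0, 1, 4:
  L_0(x) = x(x - 1)(x - 4) / -36
  L_1(x) = (x + 2)(x - 1)(x - 4) / 8
  L_2(x) = (x + 2)x(x - 4) / -9
  L_3(x) = (x + 2)x(x - 1) / 72
Then h(x) = 12·L_0(x) - 2·L_1(x) - 9·L_2(x) - 318·L_3(x).
Expanding and collecting terms gives h(x) = -4x³ - 4x² + x - 2.
Evaluating at x = 3: h(3) = -143.

-143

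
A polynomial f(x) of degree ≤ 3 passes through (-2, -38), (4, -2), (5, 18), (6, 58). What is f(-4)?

Using the Lagrange interpolation formula with nodes -2, 4, 5, 6:
  L_0(x) = (x - 4)(x - 5)(x - 6) / -336
  L_1(x) = (x + 2)(x - 5)(x - 6) / 12
  L_2(x) = (x + 2)(x - 4)(x - 6) / -7
  L_3(x) = (x + 2)(x - 4)(x - 5) / 16
Then f(x) = -38·L_0(x) - 2·L_1(x) + 18·L_2(x) + 58·L_3(x).
Expanding and collecting terms gives f(x) = x^3 - 5x^2 + 4x - 2.
Evaluating at x = -4: f(-4) = -162.

-162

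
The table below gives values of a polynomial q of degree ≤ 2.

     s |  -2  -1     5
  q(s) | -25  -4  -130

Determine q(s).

q(s) = -6s^2 + 3s + 5

Using the Lagrange interpolation formula with nodes -2, -1, 5:
  L_0(s) = (s + 1)(s - 5) / 7
  L_1(s) = (s + 2)(s - 5) / -6
  L_2(s) = (s + 2)(s + 1) / 42
Then q(s) = -25·L_0(s) - 4·L_1(s) - 130·L_2(s).
Expanding and collecting terms gives q(s) = -6s² + 3s + 5.
Check: q(-1) = -4. ✓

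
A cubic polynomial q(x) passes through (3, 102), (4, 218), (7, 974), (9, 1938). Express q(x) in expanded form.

Write q(x) = ax^3 + bx^2 + cx + d. Substituting each data point gives a linear system:
  27a + 9b + 3c + d = 102
  64a + 16b + 4c + d = 218
  343a + 49b + 7c + d = 974
  729a + 81b + 9c + d = 1938
Solving the system yields a = 2, b = 6, c = 0, d = -6.
So q(x) = 2x^3 + 6x^2 - 6.
Check: q(9) = 1938. ✓

q(x) = 2x^3 + 6x^2 - 6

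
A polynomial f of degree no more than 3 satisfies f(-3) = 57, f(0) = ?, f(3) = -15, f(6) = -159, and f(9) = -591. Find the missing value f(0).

On equispaced nodes a degree-3 polynomial has vanishing fourth forward difference, so
  f(-3) - 4·f(0) + 6·f(3) - 4·f(6) + f(9) = 0.
Substituting the known values and solving for f(0):
  -4·f(0) = -12
  f(0) = 3.

3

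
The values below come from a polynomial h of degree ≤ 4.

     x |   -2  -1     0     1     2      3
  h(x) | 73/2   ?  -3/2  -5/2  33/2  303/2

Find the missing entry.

-9/2

On equispaced nodes a degree-4 polynomial has vanishing fifth forward difference, so
  - h(-2) + 5·h(-1) - 10·h(0) + 10·h(1) - 5·h(2) + h(3) = 0.
Substituting the known values and solving for h(-1):
  5·h(-1) = -45/2
  h(-1) = -9/2.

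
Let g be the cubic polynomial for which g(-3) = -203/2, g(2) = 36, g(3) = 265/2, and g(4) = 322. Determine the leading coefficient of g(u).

5

Write g(u) = au^3 + bu^2 + cu + d. Substituting each data point gives a linear system:
  -27a + 9b - 3c + d = -203/2
  8a + 4b + 2c + d = 36
  27a + 9b + 3c + d = 265/2
  64a + 16b + 4c + d = 322
Solving the system yields a = 5, b = 3/2, c = -6, d = 2.
So g(u) = 5u³ + (3/2)u² - 6u + 2.
The leading coefficient is 5.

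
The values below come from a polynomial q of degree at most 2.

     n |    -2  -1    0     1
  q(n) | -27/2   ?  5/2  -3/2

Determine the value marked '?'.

The 3 known points determine the degree-2 polynomial uniquely.
Write q(n) = an^2 + bn + c. Substituting each data point gives a linear system:
  4a - 2b + c = -27/2
  c = 5/2
  a + b + c = -3/2
Solving the system yields a = -4, b = 0, c = 5/2.
So q(n) = -4n^2 + 5/2.
Then q(-1) = -3/2.

-3/2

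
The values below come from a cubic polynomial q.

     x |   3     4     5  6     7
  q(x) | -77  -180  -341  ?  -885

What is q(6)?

On equispaced nodes a degree-3 polynomial has vanishing fourth forward difference, so
  q(3) - 4·q(4) + 6·q(5) - 4·q(6) + q(7) = 0.
Substituting the known values and solving for q(6):
  -4·q(6) = 2288
  q(6) = -572.

-572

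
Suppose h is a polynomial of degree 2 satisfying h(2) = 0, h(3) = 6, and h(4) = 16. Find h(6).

Using the Lagrange interpolation formula with nodes 2, 3, 4:
  L_0(x) = (x - 3)(x - 4) / 2
  L_1(x) = (x - 2)(x - 4) / -1
  L_2(x) = (x - 2)(x - 3) / 2
Then h(x) = 0·L_0(x) + 6·L_1(x) + 16·L_2(x).
Expanding and collecting terms gives h(x) = 2x^2 - 4x.
Evaluating at x = 6: h(6) = 48.

48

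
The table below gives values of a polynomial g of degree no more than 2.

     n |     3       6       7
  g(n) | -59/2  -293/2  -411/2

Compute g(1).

-3/2

Using the Lagrange interpolation formula with nodes 3, 6, 7:
  L_0(n) = (n - 6)(n - 7) / 12
  L_1(n) = (n - 3)(n - 7) / -3
  L_2(n) = (n - 3)(n - 6) / 4
Then g(n) = -59/2·L_0(n) - 293/2·L_1(n) - 411/2·L_2(n).
Expanding and collecting terms gives g(n) = -5n^2 + 6n - 5/2.
Evaluating at n = 1: g(1) = -3/2.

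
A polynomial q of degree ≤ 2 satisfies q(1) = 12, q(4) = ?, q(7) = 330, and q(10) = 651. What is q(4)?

The 3 known points determine the degree-2 polynomial uniquely.
Write q(t) = at^2 + bt + c. Substituting each data point gives a linear system:
  a + b + c = 12
  49a + 7b + c = 330
  100a + 10b + c = 651
Solving the system yields a = 6, b = 5, c = 1.
So q(t) = 6t^2 + 5t + 1.
Then q(4) = 117.

117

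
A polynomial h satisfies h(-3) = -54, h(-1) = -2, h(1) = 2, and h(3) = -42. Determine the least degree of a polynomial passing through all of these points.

2

Forward differences of the values at t = -3, -1, 1, 3:
  h  : -54  -2  2  -42
  Δ  : 52  4  -44
  Δ^2: -48  -48
  Δ^3: 0
The second differences are constant (-48) and nonzero, while all higher differences vanish, so the minimal degree is 2.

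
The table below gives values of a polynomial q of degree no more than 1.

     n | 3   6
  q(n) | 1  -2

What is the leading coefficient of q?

-1

Write q(n) = an + b. Substituting each data point gives a linear system:
  3a + b = 1
  6a + b = -2
Solving the system yields a = -1, b = 4.
So q(n) = -n + 4.
The leading coefficient is -1.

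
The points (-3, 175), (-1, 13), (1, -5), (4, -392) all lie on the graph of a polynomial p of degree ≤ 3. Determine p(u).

Using the Lagrange interpolation formula with nodes -3, -1, 1, 4:
  L_0(u) = (u + 1)(u - 1)(u - 4) / -56
  L_1(u) = (u + 3)(u - 1)(u - 4) / 20
  L_2(u) = (u + 3)(u + 1)(u - 4) / -24
  L_3(u) = (u + 3)(u + 1)(u - 1) / 105
Then p(u) = 175·L_0(u) + 13·L_1(u) - 5·L_2(u) - 392·L_3(u).
Expanding and collecting terms gives p(u) = -6u^3 - 3u + 4.
Check: p(4) = -392. ✓

p(u) = -6u^3 - 3u + 4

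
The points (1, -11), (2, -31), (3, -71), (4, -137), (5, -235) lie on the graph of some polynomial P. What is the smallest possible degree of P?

Forward differences of the values at n = 1, 2, 3, 4, 5:
  P  : -11  -31  -71  -137  -235
  Δ  : -20  -40  -66  -98
  Δ^2: -20  -26  -32
  Δ^3: -6  -6
  Δ^4: 0
The third differences are constant (-6) and nonzero, while all higher differences vanish, so the minimal degree is 3.

3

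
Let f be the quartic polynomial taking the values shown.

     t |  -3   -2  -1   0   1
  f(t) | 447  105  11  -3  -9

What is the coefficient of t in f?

-6

Write f(t) = at^4 + bt^3 + ct^2 + dt + e. Substituting each data point gives a linear system:
  81a - 27b + 9c - 3d + e = 447
  16a - 8b + 4c - 2d + e = 105
  a - b + c - d + e = 11
  e = -3
  a + b + c + d + e = -9
Solving the system yields a = 4, b = -4, c = 0, d = -6, e = -3.
So f(t) = 4t⁴ - 4t³ - 6t - 3.
The coefficient of t is -6.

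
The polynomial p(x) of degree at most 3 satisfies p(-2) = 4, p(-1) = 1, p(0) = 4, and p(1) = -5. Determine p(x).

Write p(x) = ax^3 + bx^2 + cx + d. Substituting each data point gives a linear system:
  -8a + 4b - 2c + d = 4
  -a + b - c + d = 1
  d = 4
  a + b + c + d = -5
Solving the system yields a = -3, b = -6, c = 0, d = 4.
So p(x) = -3x^3 - 6x^2 + 4.
Check: p(-1) = 1. ✓

p(x) = -3x^3 - 6x^2 + 4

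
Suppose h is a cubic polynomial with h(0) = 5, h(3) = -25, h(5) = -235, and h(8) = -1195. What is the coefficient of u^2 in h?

Write h(u) = au^3 + bu^2 + cu + d. Substituting each data point gives a linear system:
  d = 5
  27a + 9b + 3c + d = -25
  125a + 25b + 5c + d = -235
  512a + 64b + 8c + d = -1195
Solving the system yields a = -3, b = 5, c = 2, d = 5.
So h(u) = -3u³ + 5u² + 2u + 5.
The coefficient of u^2 is 5.

5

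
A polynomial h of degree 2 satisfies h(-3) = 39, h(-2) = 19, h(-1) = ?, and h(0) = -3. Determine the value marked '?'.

5

The 3 known points determine the degree-2 polynomial uniquely.
Write h(t) = at^2 + bt + c. Substituting each data point gives a linear system:
  9a - 3b + c = 39
  4a - 2b + c = 19
  c = -3
Solving the system yields a = 3, b = -5, c = -3.
So h(t) = 3t² - 5t - 3.
Then h(-1) = 5.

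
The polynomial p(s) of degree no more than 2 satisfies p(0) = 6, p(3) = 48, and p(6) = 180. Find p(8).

318

Write p(s) = as^2 + bs + c. Substituting each data point gives a linear system:
  c = 6
  9a + 3b + c = 48
  36a + 6b + c = 180
Solving the system yields a = 5, b = -1, c = 6.
So p(s) = 5s^2 - s + 6.
Then p(8) = 318.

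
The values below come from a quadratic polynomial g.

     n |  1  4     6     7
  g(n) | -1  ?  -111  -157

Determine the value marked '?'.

The 3 known points determine the degree-2 polynomial uniquely.
Write g(n) = an^2 + bn + c. Substituting each data point gives a linear system:
  a + b + c = -1
  36a + 6b + c = -111
  49a + 7b + c = -157
Solving the system yields a = -4, b = 6, c = -3.
So g(n) = -4n^2 + 6n - 3.
Then g(4) = -43.

-43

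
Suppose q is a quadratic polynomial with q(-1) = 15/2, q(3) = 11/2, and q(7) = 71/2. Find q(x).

Using the Lagrange interpolation formula with nodes -1, 3, 7:
  L_0(x) = (x - 3)(x - 7) / 32
  L_1(x) = (x + 1)(x - 7) / -16
  L_2(x) = (x + 1)(x - 3) / 32
Then q(x) = 15/2·L_0(x) + 11/2·L_1(x) + 71/2·L_2(x).
Expanding and collecting terms gives q(x) = x^2 - (5/2)x + 4.
Check: q(7) = 71/2. ✓

q(x) = x^2 - (5/2)x + 4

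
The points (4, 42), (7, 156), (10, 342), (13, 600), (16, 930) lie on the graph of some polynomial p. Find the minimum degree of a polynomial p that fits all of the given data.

2

Forward differences of the values at x = 4, 7, 10, 13, 16:
  p  : 42  156  342  600  930
  Δ  : 114  186  258  330
  Δ^2: 72  72  72
  Δ^3: 0  0
  Δ^4: 0
The second differences are constant (72) and nonzero, while all higher differences vanish, so the minimal degree is 2.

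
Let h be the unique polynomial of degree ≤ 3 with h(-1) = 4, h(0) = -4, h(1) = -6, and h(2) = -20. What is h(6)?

-556

Forward differences of the values at n = -1, 0, 1, 2:
  h  : 4  -4  -6  -20
  Δ  : -8  -2  -14
  Δ^2: 6  -12
  Δ^3: -18
The third differences are constant, confirming degree 3.
Interpolating (Newton forward form) and evaluating at n = 6 gives h(6) = -556.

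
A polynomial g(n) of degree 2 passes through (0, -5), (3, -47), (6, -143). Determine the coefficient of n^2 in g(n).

Write g(n) = an^2 + bn + c. Substituting each data point gives a linear system:
  c = -5
  9a + 3b + c = -47
  36a + 6b + c = -143
Solving the system yields a = -3, b = -5, c = -5.
So g(n) = -3n² - 5n - 5.
The leading coefficient is -3.

-3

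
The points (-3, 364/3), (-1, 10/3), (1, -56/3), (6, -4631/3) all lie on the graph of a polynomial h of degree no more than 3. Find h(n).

Write h(n) = an^3 + bn^2 + cn + d. Substituting each data point gives a linear system:
  -27a + 9b - 3c + d = 364/3
  -a + b - c + d = 10/3
  a + b + c + d = -56/3
  216a + 36b + 6c + d = -4631/3
Solving the system yields a = -6, b = -6, c = -5, d = -5/3.
So h(n) = -6n^3 - 6n^2 - 5n - 5/3.
Check: h(-1) = 10/3. ✓

h(n) = -6n^3 - 6n^2 - 5n - 5/3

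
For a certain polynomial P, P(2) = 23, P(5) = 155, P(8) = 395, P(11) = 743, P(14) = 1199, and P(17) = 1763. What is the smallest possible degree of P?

2

Forward differences of the values at u = 2, 5, 8, 11, 14, 17:
  P  : 23  155  395  743  1199  1763
  Δ  : 132  240  348  456  564
  Δ^2: 108  108  108  108
  Δ^3: 0  0  0
  Δ^4: 0  0
  Δ^5: 0
The second differences are constant (108) and nonzero, while all higher differences vanish, so the minimal degree is 2.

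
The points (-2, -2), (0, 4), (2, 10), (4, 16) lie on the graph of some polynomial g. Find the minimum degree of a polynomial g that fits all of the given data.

1

Forward differences of the values at n = -2, 0, 2, 4:
  g  : -2  4  10  16
  Δ  : 6  6  6
  Δ^2: 0  0
  Δ^3: 0
The first differences are constant (6) and nonzero, while all higher differences vanish, so the minimal degree is 1.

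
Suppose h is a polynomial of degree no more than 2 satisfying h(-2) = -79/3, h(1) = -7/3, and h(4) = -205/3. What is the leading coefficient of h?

-5

Write h(t) = at^2 + bt + c. Substituting each data point gives a linear system:
  4a - 2b + c = -79/3
  a + b + c = -7/3
  16a + 4b + c = -205/3
Solving the system yields a = -5, b = 3, c = -1/3.
So h(t) = -5t^2 + 3t - 1/3.
The leading coefficient is -5.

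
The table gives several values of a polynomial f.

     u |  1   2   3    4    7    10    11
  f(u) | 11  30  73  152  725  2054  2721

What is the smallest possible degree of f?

Divided differences on the nodes 1, 2, 3, 4, 7, 10, 11:
  order 0: 11  30  73  152  725  2054  2721
  order 1: 19  43  79  191  443  667
  order 2: 12  18  28  42  56
  order 3: 2  2  2  2
  order 4: 0  0  0
  order 5: 0  0
  order 6: 0
The order-3 divided differences are all 2 (nonzero) and every higher order vanishes, so the data lies on a polynomial of degree exactly 3.

3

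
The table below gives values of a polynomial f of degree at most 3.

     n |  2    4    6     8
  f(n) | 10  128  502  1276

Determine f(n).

f(n) = 3n^3 - 4n^2 - n + 4

Using the Lagrange interpolation formula with nodes 2, 4, 6, 8:
  L_0(n) = (n - 4)(n - 6)(n - 8) / -48
  L_1(n) = (n - 2)(n - 6)(n - 8) / 16
  L_2(n) = (n - 2)(n - 4)(n - 8) / -16
  L_3(n) = (n - 2)(n - 4)(n - 6) / 48
Then f(n) = 10·L_0(n) + 128·L_1(n) + 502·L_2(n) + 1276·L_3(n).
Expanding and collecting terms gives f(n) = 3n³ - 4n² - n + 4.
Check: f(4) = 128. ✓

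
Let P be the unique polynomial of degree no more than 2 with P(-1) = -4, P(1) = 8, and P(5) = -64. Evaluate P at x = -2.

-22

Write P(x) = ax^2 + bx + c. Substituting each data point gives a linear system:
  a - b + c = -4
  a + b + c = 8
  25a + 5b + c = -64
Solving the system yields a = -4, b = 6, c = 6.
So P(x) = -4x² + 6x + 6.
Then P(-2) = -22.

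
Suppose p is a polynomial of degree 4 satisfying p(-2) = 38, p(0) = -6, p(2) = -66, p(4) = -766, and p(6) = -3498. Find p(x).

p(x) = -2x^4 - 5x^3 + 6x^2 - 6x - 6

Write p(x) = ax^4 + bx^3 + cx^2 + dx + e. Substituting each data point gives a linear system:
  16a - 8b + 4c - 2d + e = 38
  e = -6
  16a + 8b + 4c + 2d + e = -66
  256a + 64b + 16c + 4d + e = -766
  1296a + 216b + 36c + 6d + e = -3498
Solving the system yields a = -2, b = -5, c = 6, d = -6, e = -6.
So p(x) = -2x^4 - 5x^3 + 6x^2 - 6x - 6.
Check: p(-2) = 38. ✓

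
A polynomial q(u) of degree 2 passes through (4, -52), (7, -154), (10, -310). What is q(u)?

Write q(u) = au^2 + bu + c. Substituting each data point gives a linear system:
  16a + 4b + c = -52
  49a + 7b + c = -154
  100a + 10b + c = -310
Solving the system yields a = -3, b = -1, c = 0.
So q(u) = -3u^2 - u.
Check: q(10) = -310. ✓

q(u) = -3u^2 - u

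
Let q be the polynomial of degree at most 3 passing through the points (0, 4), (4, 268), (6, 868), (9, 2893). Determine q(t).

q(t) = 4t^3 - t^2 + 6t + 4

Write q(t) = at^3 + bt^2 + ct + d. Substituting each data point gives a linear system:
  d = 4
  64a + 16b + 4c + d = 268
  216a + 36b + 6c + d = 868
  729a + 81b + 9c + d = 2893
Solving the system yields a = 4, b = -1, c = 6, d = 4.
So q(t) = 4t³ - t² + 6t + 4.
Check: q(0) = 4. ✓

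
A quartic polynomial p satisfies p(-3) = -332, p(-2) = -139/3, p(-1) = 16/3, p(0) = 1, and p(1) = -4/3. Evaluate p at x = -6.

Using the Lagrange interpolation formula with nodes -3, -2, -1, 0, 1:
  L_0(x) = (x + 2)(x + 1)x(x - 1) / 24
  L_1(x) = (x + 3)(x + 1)x(x - 1) / -6
  L_2(x) = (x + 3)(x + 2)x(x - 1) / 4
  L_3(x) = (x + 3)(x + 2)(x + 1)(x - 1) / -6
  L_4(x) = (x + 3)(x + 2)(x + 1)x / 24
Then p(x) = -332·L_0(x) - 139/3·L_1(x) + 16/3·L_2(x) + 1·L_3(x) - 4/3·L_4(x).
Expanding and collecting terms gives p(x) = -5x^4 - (1/3)x^3 + 6x^2 - 3x + 1.
Evaluating at x = -6: p(-6) = -6173.

-6173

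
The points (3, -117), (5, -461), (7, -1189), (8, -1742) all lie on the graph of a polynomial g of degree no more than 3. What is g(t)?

Write g(t) = at^3 + bt^2 + ct + d. Substituting each data point gives a linear system:
  27a + 9b + 3c + d = -117
  125a + 25b + 5c + d = -461
  343a + 49b + 7c + d = -1189
  512a + 64b + 8c + d = -1742
Solving the system yields a = -3, b = -3, c = -1, d = -6.
So g(t) = -3t³ - 3t² - t - 6.
Check: g(5) = -461. ✓

g(t) = -3t^3 - 3t^2 - t - 6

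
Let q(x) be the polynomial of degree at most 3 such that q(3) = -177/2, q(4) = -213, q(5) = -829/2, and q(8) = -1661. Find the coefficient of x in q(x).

Write q(x) = ax^3 + bx^2 + cx + d. Substituting each data point gives a linear system:
  27a + 9b + 3c + d = -177/2
  64a + 16b + 4c + d = -213
  125a + 25b + 5c + d = -829/2
  512a + 64b + 8c + d = -1661
Solving the system yields a = -3, b = -5/2, c = 4, d = 3.
So q(x) = -3x³ - (5/2)x² + 4x + 3.
The coefficient of x is 4.

4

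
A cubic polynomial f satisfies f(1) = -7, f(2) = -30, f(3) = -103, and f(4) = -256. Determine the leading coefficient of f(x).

Write f(x) = ax^3 + bx^2 + cx + d. Substituting each data point gives a linear system:
  a + b + c + d = -7
  8a + 4b + 2c + d = -30
  27a + 9b + 3c + d = -103
  64a + 16b + 4c + d = -256
Solving the system yields a = -5, b = 5, c = -3, d = -4.
So f(x) = -5x³ + 5x² - 3x - 4.
The leading coefficient is -5.

-5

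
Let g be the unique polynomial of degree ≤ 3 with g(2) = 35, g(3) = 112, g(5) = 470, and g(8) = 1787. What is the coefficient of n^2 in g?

4

Write g(n) = an^3 + bn^2 + cn + d. Substituting each data point gives a linear system:
  8a + 4b + 2c + d = 35
  27a + 9b + 3c + d = 112
  125a + 25b + 5c + d = 470
  512a + 64b + 8c + d = 1787
Solving the system yields a = 3, b = 4, c = 0, d = -5.
So g(n) = 3n^3 + 4n^2 - 5.
The coefficient of n^2 is 4.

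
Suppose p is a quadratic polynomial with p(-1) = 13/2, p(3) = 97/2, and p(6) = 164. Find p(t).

p(t) = 4t^2 + (5/2)t + 5

Using the Lagrange interpolation formula with nodes -1, 3, 6:
  L_0(t) = (t - 3)(t - 6) / 28
  L_1(t) = (t + 1)(t - 6) / -12
  L_2(t) = (t + 1)(t - 3) / 21
Then p(t) = 13/2·L_0(t) + 97/2·L_1(t) + 164·L_2(t).
Expanding and collecting terms gives p(t) = 4t^2 + (5/2)t + 5.
Check: p(3) = 97/2. ✓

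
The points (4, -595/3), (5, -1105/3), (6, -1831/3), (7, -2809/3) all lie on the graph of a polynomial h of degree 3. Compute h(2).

Using the Lagrange interpolation formula with nodes 4, 5, 6, 7:
  L_0(u) = (u - 5)(u - 6)(u - 7) / -6
  L_1(u) = (u - 4)(u - 6)(u - 7) / 2
  L_2(u) = (u - 4)(u - 5)(u - 7) / -2
  L_3(u) = (u - 4)(u - 5)(u - 6) / 6
Then h(u) = -595/3·L_0(u) - 1105/3·L_1(u) - 1831/3·L_2(u) - 2809/3·L_3(u).
Expanding and collecting terms gives h(u) = -2u^3 - 6u^2 + 6u + 5/3.
Evaluating at u = 2: h(2) = -79/3.

-79/3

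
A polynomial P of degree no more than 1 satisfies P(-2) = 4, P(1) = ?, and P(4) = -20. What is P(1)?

-8

On equispaced nodes a degree-1 polynomial has vanishing second forward difference, so
  P(-2) - 2·P(1) + P(4) = 0.
Substituting the known values and solving for P(1):
  -2·P(1) = 16
  P(1) = -8.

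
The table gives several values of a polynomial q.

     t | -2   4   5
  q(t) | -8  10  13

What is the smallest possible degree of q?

1

Divided differences on the nodes -2, 4, 5:
  order 0: -8  10  13
  order 1: 3  3
  order 2: 0
The order-1 divided differences are all 3 (nonzero) and every higher order vanishes, so the data lies on a polynomial of degree exactly 1.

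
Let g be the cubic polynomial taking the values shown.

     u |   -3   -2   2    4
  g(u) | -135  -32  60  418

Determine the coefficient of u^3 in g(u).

Write g(u) = au^3 + bu^2 + cu + d. Substituting each data point gives a linear system:
  -27a + 9b - 3c + d = -135
  -8a + 4b - 2c + d = -32
  8a + 4b + 2c + d = 60
  64a + 16b + 4c + d = 418
Solving the system yields a = 6, b = 2, c = -1, d = 6.
So g(u) = 6u^3 + 2u^2 - u + 6.
The leading coefficient is 6.

6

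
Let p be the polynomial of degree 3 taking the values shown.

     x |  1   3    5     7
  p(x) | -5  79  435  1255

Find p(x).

Write p(x) = ax^3 + bx^2 + cx + d. Substituting each data point gives a linear system:
  a + b + c + d = -5
  27a + 9b + 3c + d = 79
  125a + 25b + 5c + d = 435
  343a + 49b + 7c + d = 1255
Solving the system yields a = 4, b = -2, c = -2, d = -5.
So p(x) = 4x^3 - 2x^2 - 2x - 5.
Check: p(1) = -5. ✓

p(x) = 4x^3 - 2x^2 - 2x - 5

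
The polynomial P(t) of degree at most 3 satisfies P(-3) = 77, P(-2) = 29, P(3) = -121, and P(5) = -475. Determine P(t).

P(t) = -3t^3 - 3t^2 - 6t + 5

Write P(t) = at^3 + bt^2 + ct + d. Substituting each data point gives a linear system:
  -27a + 9b - 3c + d = 77
  -8a + 4b - 2c + d = 29
  27a + 9b + 3c + d = -121
  125a + 25b + 5c + d = -475
Solving the system yields a = -3, b = -3, c = -6, d = 5.
So P(t) = -3t^3 - 3t^2 - 6t + 5.
Check: P(-2) = 29. ✓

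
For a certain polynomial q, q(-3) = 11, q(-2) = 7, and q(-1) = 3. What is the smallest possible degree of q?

1

Forward differences of the values at t = -3, -2, -1:
  q  : 11  7  3
  Δ  : -4  -4
  Δ^2: 0
The first differences are constant (-4) and nonzero, while all higher differences vanish, so the minimal degree is 1.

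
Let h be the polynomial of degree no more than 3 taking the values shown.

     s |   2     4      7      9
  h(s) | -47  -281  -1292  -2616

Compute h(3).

-132

Using the Lagrange interpolation formula with nodes 2, 4, 7, 9:
  L_0(s) = (s - 4)(s - 7)(s - 9) / -70
  L_1(s) = (s - 2)(s - 7)(s - 9) / 30
  L_2(s) = (s - 2)(s - 4)(s - 9) / -30
  L_3(s) = (s - 2)(s - 4)(s - 7) / 70
Then h(s) = -47·L_0(s) - 281·L_1(s) - 1292·L_2(s) - 2616·L_3(s).
Expanding and collecting terms gives h(s) = -3s³ - 5s² - 3s + 3.
Evaluating at s = 3: h(3) = -132.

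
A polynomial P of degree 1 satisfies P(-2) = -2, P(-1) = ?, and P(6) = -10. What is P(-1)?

The 2 known points determine the degree-1 polynomial uniquely.
Write P(u) = au + b. Substituting each data point gives a linear system:
  -2a + b = -2
  6a + b = -10
Solving the system yields a = -1, b = -4.
So P(u) = -u - 4.
Then P(-1) = -3.

-3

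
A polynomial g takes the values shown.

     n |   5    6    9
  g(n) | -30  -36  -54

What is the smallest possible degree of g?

1

Divided differences on the nodes 5, 6, 9:
  order 0: -30  -36  -54
  order 1: -6  -6
  order 2: 0
The order-1 divided differences are all -6 (nonzero) and every higher order vanishes, so the data lies on a polynomial of degree exactly 1.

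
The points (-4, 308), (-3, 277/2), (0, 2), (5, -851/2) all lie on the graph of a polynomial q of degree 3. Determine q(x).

Write q(x) = ax^3 + bx^2 + cx + d. Substituting each data point gives a linear system:
  -64a + 16b - 4c + d = 308
  -27a + 9b - 3c + d = 277/2
  d = 2
  125a + 25b + 5c + d = -851/2
Solving the system yields a = -4, b = 3, c = -1/2, d = 2.
So q(x) = -4x^3 + 3x^2 - (1/2)x + 2.
Check: q(0) = 2. ✓

q(x) = -4x^3 + 3x^2 - (1/2)x + 2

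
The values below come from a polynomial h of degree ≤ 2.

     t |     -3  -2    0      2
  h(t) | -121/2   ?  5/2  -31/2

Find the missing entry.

-55/2

The 3 known points determine the degree-2 polynomial uniquely.
Write h(t) = at^2 + bt + c. Substituting each data point gives a linear system:
  9a - 3b + c = -121/2
  c = 5/2
  4a + 2b + c = -31/2
Solving the system yields a = -6, b = 3, c = 5/2.
So h(t) = -6t² + 3t + 5/2.
Then h(-2) = -55/2.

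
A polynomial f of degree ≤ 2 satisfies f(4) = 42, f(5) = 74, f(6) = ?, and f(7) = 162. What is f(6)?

114

The 3 known points determine the degree-2 polynomial uniquely.
Write f(u) = au^2 + bu + c. Substituting each data point gives a linear system:
  16a + 4b + c = 42
  25a + 5b + c = 74
  49a + 7b + c = 162
Solving the system yields a = 4, b = -4, c = -6.
So f(u) = 4u^2 - 4u - 6.
Then f(6) = 114.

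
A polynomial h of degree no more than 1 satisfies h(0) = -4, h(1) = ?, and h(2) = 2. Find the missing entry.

-1

The 2 known points determine the degree-1 polynomial uniquely.
Write h(t) = at + b. Substituting each data point gives a linear system:
  b = -4
  2a + b = 2
Solving the system yields a = 3, b = -4.
So h(t) = 3t - 4.
Then h(1) = -1.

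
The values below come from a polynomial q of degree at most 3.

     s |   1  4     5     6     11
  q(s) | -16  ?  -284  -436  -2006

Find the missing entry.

-172

The 4 known points determine the degree-3 polynomial uniquely.
Write q(s) = as^3 + bs^2 + cs + d. Substituting each data point gives a linear system:
  a + b + c + d = -16
  125a + 25b + 5c + d = -284
  216a + 36b + 6c + d = -436
  1331a + 121b + 11c + d = -2006
Solving the system yields a = -1, b = -5, c = -6, d = -4.
So q(s) = -s^3 - 5s^2 - 6s - 4.
Then q(4) = -172.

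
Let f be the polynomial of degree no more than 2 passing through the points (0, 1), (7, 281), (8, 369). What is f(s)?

Using the Lagrange interpolation formula with nodes 0, 7, 8:
  L_0(s) = (s - 7)(s - 8) / 56
  L_1(s) = s(s - 8) / -7
  L_2(s) = s(s - 7) / 8
Then f(s) = 1·L_0(s) + 281·L_1(s) + 369·L_2(s).
Expanding and collecting terms gives f(s) = 6s^2 - 2s + 1.
Check: f(7) = 281. ✓

f(s) = 6s^2 - 2s + 1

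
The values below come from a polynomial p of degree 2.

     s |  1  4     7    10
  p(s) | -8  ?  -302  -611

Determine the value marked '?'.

-101

On equispaced nodes a degree-2 polynomial has vanishing third forward difference, so
  - p(1) + 3·p(4) - 3·p(7) + p(10) = 0.
Substituting the known values and solving for p(4):
  3·p(4) = -303
  p(4) = -101.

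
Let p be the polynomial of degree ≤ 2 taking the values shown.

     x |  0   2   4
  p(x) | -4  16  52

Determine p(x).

Using the Lagrange interpolation formula with nodes 0, 2, 4:
  L_0(x) = (x - 2)(x - 4) / 8
  L_1(x) = x(x - 4) / -4
  L_2(x) = x(x - 2) / 8
Then p(x) = -4·L_0(x) + 16·L_1(x) + 52·L_2(x).
Expanding and collecting terms gives p(x) = 2x² + 6x - 4.
Check: p(2) = 16. ✓

p(x) = 2x^2 + 6x - 4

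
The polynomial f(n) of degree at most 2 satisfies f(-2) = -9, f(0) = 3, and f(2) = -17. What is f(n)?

f(n) = -4n^2 - 2n + 3

Using the Lagrange interpolation formula with nodes -2, 0, 2:
  L_0(n) = n(n - 2) / 8
  L_1(n) = (n + 2)(n - 2) / -4
  L_2(n) = (n + 2)n / 8
Then f(n) = -9·L_0(n) + 3·L_1(n) - 17·L_2(n).
Expanding and collecting terms gives f(n) = -4n^2 - 2n + 3.
Check: f(-2) = -9. ✓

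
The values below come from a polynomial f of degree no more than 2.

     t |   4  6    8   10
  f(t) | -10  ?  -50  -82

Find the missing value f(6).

The 3 known points determine the degree-2 polynomial uniquely.
Write f(t) = at^2 + bt + c. Substituting each data point gives a linear system:
  16a + 4b + c = -10
  64a + 8b + c = -50
  100a + 10b + c = -82
Solving the system yields a = -1, b = 2, c = -2.
So f(t) = -t^2 + 2t - 2.
Then f(6) = -26.

-26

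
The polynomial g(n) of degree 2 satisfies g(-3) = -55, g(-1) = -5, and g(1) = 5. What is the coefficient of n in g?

Write g(n) = an^2 + bn + c. Substituting each data point gives a linear system:
  9a - 3b + c = -55
  a - b + c = -5
  a + b + c = 5
Solving the system yields a = -5, b = 5, c = 5.
So g(n) = -5n^2 + 5n + 5.
The coefficient of n is 5.

5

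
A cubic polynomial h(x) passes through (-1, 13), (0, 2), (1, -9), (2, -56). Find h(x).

h(x) = -6x^3 - 5x + 2

Using the Lagrange interpolation formula with nodes -1, 0, 1, 2:
  L_0(x) = x(x - 1)(x - 2) / -6
  L_1(x) = (x + 1)(x - 1)(x - 2) / 2
  L_2(x) = (x + 1)x(x - 2) / -2
  L_3(x) = (x + 1)x(x - 1) / 6
Then h(x) = 13·L_0(x) + 2·L_1(x) - 9·L_2(x) - 56·L_3(x).
Expanding and collecting terms gives h(x) = -6x³ - 5x + 2.
Check: h(0) = 2. ✓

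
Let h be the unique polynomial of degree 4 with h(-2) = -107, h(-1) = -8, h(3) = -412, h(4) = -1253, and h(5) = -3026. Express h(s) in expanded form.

Write h(s) = as^4 + bs^3 + cs^2 + ds + e. Substituting each data point gives a linear system:
  16a - 8b + 4c - 2d + e = -107
  a - b + c - d + e = -8
  81a + 27b + 9c + 3d + e = -412
  256a + 64b + 16c + 4d + e = -1253
  625a + 125b + 25c + 5d + e = -3026
Solving the system yields a = -5, b = 2, c = -5, d = -5, e = -1.
So h(s) = -5s^4 + 2s^3 - 5s^2 - 5s - 1.
Check: h(4) = -1253. ✓

h(s) = -5s^4 + 2s^3 - 5s^2 - 5s - 1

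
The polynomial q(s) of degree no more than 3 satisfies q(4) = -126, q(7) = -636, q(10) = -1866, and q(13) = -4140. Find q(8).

-950

Forward differences of the values at s = 4, 7, 10, 13:
  q  : -126  -636  -1866  -4140
  Δ  : -510  -1230  -2274
  Δ^2: -720  -1044
  Δ^3: -324
The third differences are constant, confirming degree 3.
Interpolating (Newton forward form) and evaluating at s = 8 gives q(8) = -950.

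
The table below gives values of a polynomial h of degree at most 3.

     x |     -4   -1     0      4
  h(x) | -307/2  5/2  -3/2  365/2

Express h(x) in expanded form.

Using the Lagrange interpolation formula with nodes -4, -1, 0, 4:
  L_0(x) = (x + 1)x(x - 4) / -96
  L_1(x) = (x + 4)x(x - 4) / 15
  L_2(x) = (x + 4)(x + 1)(x - 4) / -16
  L_3(x) = (x + 4)(x + 1)x / 160
Then h(x) = -307/2·L_0(x) + 5/2·L_1(x) - 3/2·L_2(x) + 365/2·L_3(x).
Expanding and collecting terms gives h(x) = 3x^3 + x^2 - 6x - 3/2.
Check: h(-4) = -307/2. ✓

h(x) = 3x^3 + x^2 - 6x - 3/2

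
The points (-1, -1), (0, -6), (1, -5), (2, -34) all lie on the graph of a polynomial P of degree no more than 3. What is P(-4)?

Using the Lagrange interpolation formula with nodes -1, 0, 1, 2:
  L_0(n) = n(n - 1)(n - 2) / -6
  L_1(n) = (n + 1)(n - 1)(n - 2) / 2
  L_2(n) = (n + 1)n(n - 2) / -2
  L_3(n) = (n + 1)n(n - 1) / 6
Then P(n) = -1·L_0(n) - 6·L_1(n) - 5·L_2(n) - 34·L_3(n).
Expanding and collecting terms gives P(n) = -6n^3 + 3n^2 + 4n - 6.
Evaluating at n = -4: P(-4) = 410.

410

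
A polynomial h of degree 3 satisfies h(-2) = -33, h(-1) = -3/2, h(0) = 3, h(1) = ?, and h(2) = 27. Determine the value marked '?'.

On equispaced nodes a degree-3 polynomial has vanishing fourth forward difference, so
  h(-2) - 4·h(-1) + 6·h(0) - 4·h(1) + h(2) = 0.
Substituting the known values and solving for h(1):
  -4·h(1) = -18
  h(1) = 9/2.

9/2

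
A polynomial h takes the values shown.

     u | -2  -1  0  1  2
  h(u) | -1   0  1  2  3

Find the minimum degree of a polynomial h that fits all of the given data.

Forward differences of the values at u = -2, -1, 0, 1, 2:
  h  : -1  0  1  2  3
  Δ  : 1  1  1  1
  Δ^2: 0  0  0
  Δ^3: 0  0
  Δ^4: 0
The first differences are constant (1) and nonzero, while all higher differences vanish, so the minimal degree is 1.

1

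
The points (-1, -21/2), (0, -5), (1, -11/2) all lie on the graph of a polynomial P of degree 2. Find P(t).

Write P(t) = at^2 + bt + c. Substituting each data point gives a linear system:
  a - b + c = -21/2
  c = -5
  a + b + c = -11/2
Solving the system yields a = -3, b = 5/2, c = -5.
So P(t) = -3t² + (5/2)t - 5.
Check: P(1) = -11/2. ✓

P(t) = -3t^2 + (5/2)t - 5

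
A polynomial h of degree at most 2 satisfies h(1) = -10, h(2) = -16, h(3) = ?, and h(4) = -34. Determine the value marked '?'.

The 3 known points determine the degree-2 polynomial uniquely.
Write h(t) = at^2 + bt + c. Substituting each data point gives a linear system:
  a + b + c = -10
  4a + 2b + c = -16
  16a + 4b + c = -34
Solving the system yields a = -1, b = -3, c = -6.
So h(t) = -t^2 - 3t - 6.
Then h(3) = -24.

-24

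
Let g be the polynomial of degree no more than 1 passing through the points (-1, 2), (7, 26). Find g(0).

Write g(t) = at + b. Substituting each data point gives a linear system:
  -a + b = 2
  7a + b = 26
Solving the system yields a = 3, b = 5.
So g(t) = 3t + 5.
Then g(0) = 5.

5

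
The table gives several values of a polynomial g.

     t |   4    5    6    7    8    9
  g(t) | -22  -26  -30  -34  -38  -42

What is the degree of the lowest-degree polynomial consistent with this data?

1

Forward differences of the values at t = 4, 5, 6, 7, 8, 9:
  g  : -22  -26  -30  -34  -38  -42
  Δ  : -4  -4  -4  -4  -4
  Δ^2: 0  0  0  0
  Δ^3: 0  0  0
  Δ^4: 0  0
  Δ^5: 0
The first differences are constant (-4) and nonzero, while all higher differences vanish, so the minimal degree is 1.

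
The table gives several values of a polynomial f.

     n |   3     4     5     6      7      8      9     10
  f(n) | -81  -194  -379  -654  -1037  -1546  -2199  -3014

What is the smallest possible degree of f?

3

Forward differences of the values at n = 3, 4, 5, 6, 7, 8, 9, 10:
  f  : -81  -194  -379  -654  -1037  -1546  -2199  -3014
  Δ  : -113  -185  -275  -383  -509  -653  -815
  Δ^2: -72  -90  -108  -126  -144  -162
  Δ^3: -18  -18  -18  -18  -18
  Δ^4: 0  0  0  0
  Δ^5: 0  0  0
  Δ^6: 0  0
  Δ^7: 0
The third differences are constant (-18) and nonzero, while all higher differences vanish, so the minimal degree is 3.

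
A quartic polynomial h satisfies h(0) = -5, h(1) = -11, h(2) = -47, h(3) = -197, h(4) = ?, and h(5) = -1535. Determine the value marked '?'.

The 5 known points determine the degree-4 polynomial uniquely.
Write h(u) = au^4 + bu^3 + cu^2 + du + e. Substituting each data point gives a linear system:
  e = -5
  a + b + c + d + e = -11
  16a + 8b + 4c + 2d + e = -47
  81a + 27b + 9c + 3d + e = -197
  625a + 125b + 25c + 5d + e = -1535
Solving the system yields a = -3, b = 4, c = -6, d = -1, e = -5.
So h(u) = -3u^4 + 4u^3 - 6u^2 - u - 5.
Then h(4) = -617.

-617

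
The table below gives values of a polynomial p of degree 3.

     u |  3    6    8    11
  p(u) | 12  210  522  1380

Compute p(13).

2282

Using the Lagrange interpolation formula with nodes 3, 6, 8, 11:
  L_0(u) = (u - 6)(u - 8)(u - 11) / -120
  L_1(u) = (u - 3)(u - 8)(u - 11) / 30
  L_2(u) = (u - 3)(u - 6)(u - 11) / -30
  L_3(u) = (u - 3)(u - 6)(u - 8) / 120
Then p(u) = 12·L_0(u) + 210·L_1(u) + 522·L_2(u) + 1380·L_3(u).
Expanding and collecting terms gives p(u) = u³ + u² - 6u - 6.
Evaluating at u = 13: p(13) = 2282.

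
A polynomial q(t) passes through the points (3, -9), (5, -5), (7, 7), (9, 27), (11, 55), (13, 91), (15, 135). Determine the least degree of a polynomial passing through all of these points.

2

Forward differences of the values at t = 3, 5, 7, 9, 11, 13, 15:
  q  : -9  -5  7  27  55  91  135
  Δ  : 4  12  20  28  36  44
  Δ^2: 8  8  8  8  8
  Δ^3: 0  0  0  0
  Δ^4: 0  0  0
  Δ^5: 0  0
  Δ^6: 0
The second differences are constant (8) and nonzero, while all higher differences vanish, so the minimal degree is 2.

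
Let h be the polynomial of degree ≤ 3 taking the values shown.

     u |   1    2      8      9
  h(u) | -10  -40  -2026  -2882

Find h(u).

Write h(u) = au^3 + bu^2 + cu + d. Substituting each data point gives a linear system:
  a + b + c + d = -10
  8a + 4b + 2c + d = -40
  512a + 64b + 8c + d = -2026
  729a + 81b + 9c + d = -2882
Solving the system yields a = -4, b = 1, c = -5, d = -2.
So h(u) = -4u^3 + u^2 - 5u - 2.
Check: h(1) = -10. ✓

h(u) = -4u^3 + u^2 - 5u - 2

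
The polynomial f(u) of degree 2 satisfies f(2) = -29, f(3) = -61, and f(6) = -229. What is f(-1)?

Using the Lagrange interpolation formula with nodes 2, 3, 6:
  L_0(u) = (u - 3)(u - 6) / 4
  L_1(u) = (u - 2)(u - 6) / -3
  L_2(u) = (u - 2)(u - 3) / 12
Then f(u) = -29·L_0(u) - 61·L_1(u) - 229·L_2(u).
Expanding and collecting terms gives f(u) = -6u^2 - 2u - 1.
Evaluating at u = -1: f(-1) = -5.

-5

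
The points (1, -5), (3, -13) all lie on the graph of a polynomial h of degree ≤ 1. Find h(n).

h(n) = -4n - 1

Using the Lagrange interpolation formula with nodes 1, 3:
  L_0(n) = (n - 3) / -2
  L_1(n) = (n - 1) / 2
Then h(n) = -5·L_0(n) - 13·L_1(n).
Expanding and collecting terms gives h(n) = -4n - 1.
Check: h(3) = -13. ✓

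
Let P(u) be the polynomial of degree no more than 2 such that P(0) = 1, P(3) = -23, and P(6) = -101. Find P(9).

-233

Write P(u) = au^2 + bu + c. Substituting each data point gives a linear system:
  c = 1
  9a + 3b + c = -23
  36a + 6b + c = -101
Solving the system yields a = -3, b = 1, c = 1.
So P(u) = -3u^2 + u + 1.
Then P(9) = -233.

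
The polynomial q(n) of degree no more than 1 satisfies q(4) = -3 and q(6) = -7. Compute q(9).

Using the Lagrange interpolation formula with nodes 4, 6:
  L_0(n) = (n - 6) / -2
  L_1(n) = (n - 4) / 2
Then q(n) = -3·L_0(n) - 7·L_1(n).
Expanding and collecting terms gives q(n) = -2n + 5.
Evaluating at n = 9: q(9) = -13.

-13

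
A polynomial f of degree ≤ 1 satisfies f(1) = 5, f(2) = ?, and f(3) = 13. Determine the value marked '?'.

9

The 2 known points determine the degree-1 polynomial uniquely.
Write f(u) = au + b. Substituting each data point gives a linear system:
  a + b = 5
  3a + b = 13
Solving the system yields a = 4, b = 1.
So f(u) = 4u + 1.
Then f(2) = 9.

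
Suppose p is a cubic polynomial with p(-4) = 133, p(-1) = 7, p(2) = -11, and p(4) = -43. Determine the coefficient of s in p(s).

-6

Write p(s) = as^3 + bs^2 + cs + d. Substituting each data point gives a linear system:
  -64a + 16b - 4c + d = 133
  -a + b - c + d = 7
  8a + 4b + 2c + d = -11
  64a + 16b + 4c + d = -43
Solving the system yields a = -1, b = 3, c = -6, d = -3.
So p(s) = -s^3 + 3s^2 - 6s - 3.
The coefficient of s is -6.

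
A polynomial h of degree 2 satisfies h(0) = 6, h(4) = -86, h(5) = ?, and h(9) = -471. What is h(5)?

-139

The 3 known points determine the degree-2 polynomial uniquely.
Write h(s) = as^2 + bs + c. Substituting each data point gives a linear system:
  c = 6
  16a + 4b + c = -86
  81a + 9b + c = -471
Solving the system yields a = -6, b = 1, c = 6.
So h(s) = -6s² + s + 6.
Then h(5) = -139.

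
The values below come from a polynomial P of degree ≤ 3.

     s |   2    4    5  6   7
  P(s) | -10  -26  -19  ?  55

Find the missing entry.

The 4 known points determine the degree-3 polynomial uniquely.
Write P(s) = as^3 + bs^2 + cs + d. Substituting each data point gives a linear system:
  8a + 4b + 2c + d = -10
  64a + 16b + 4c + d = -26
  125a + 25b + 5c + d = -19
  343a + 49b + 7c + d = 55
Solving the system yields a = 1, b = -6, c = 0, d = 6.
So P(s) = s^3 - 6s^2 + 6.
Then P(6) = 6.

6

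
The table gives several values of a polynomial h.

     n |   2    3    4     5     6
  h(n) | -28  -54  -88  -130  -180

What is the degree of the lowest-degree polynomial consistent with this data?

Forward differences of the values at n = 2, 3, 4, 5, 6:
  h  : -28  -54  -88  -130  -180
  Δ  : -26  -34  -42  -50
  Δ^2: -8  -8  -8
  Δ^3: 0  0
  Δ^4: 0
The second differences are constant (-8) and nonzero, while all higher differences vanish, so the minimal degree is 2.

2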